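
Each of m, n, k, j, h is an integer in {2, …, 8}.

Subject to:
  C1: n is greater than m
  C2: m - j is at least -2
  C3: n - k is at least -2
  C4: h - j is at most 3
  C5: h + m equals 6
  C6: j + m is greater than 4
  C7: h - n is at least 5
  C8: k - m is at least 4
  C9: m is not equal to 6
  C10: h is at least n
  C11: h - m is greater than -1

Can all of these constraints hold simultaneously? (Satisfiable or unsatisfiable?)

Constraints 2, 3, 4, 7, and 8 give n − k ≥ -2, k − m ≥ 4, m − j ≥ -2, j − h ≥ -3, h − n ≥ 5.
Adding all 5 inequalities: the left sides telescope to 0, and the right sides sum to (-2) + 4 + (-2) + (-3) + 5 = 2. So 0 ≥ 2, which is false.

Unsatisfiable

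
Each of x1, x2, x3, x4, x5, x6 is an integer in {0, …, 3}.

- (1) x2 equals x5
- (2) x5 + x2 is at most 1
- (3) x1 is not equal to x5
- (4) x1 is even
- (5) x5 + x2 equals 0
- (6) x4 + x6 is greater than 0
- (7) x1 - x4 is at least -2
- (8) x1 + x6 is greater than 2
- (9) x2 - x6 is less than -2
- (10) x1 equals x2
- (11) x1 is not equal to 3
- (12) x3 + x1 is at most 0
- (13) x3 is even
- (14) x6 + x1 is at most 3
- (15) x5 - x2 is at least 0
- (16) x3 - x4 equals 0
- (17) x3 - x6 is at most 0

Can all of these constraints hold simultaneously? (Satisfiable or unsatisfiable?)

From constraints 1 and 10, x1 = x2 = x5, so x1 = x5. But constraint 3 says x1 ≠ x5. Contradiction.

Unsatisfiable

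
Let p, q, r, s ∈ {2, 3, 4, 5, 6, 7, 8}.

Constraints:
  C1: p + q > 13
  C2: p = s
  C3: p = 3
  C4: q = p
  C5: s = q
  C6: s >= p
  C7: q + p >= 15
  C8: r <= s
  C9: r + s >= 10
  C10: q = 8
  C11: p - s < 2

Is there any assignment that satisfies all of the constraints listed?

Unsatisfiable

Constraint 3 fixes p = 3 and constraint 10 fixes q = 8. Constraints 2 and 5 give p = s = q, so p = q. But 3 ≠ 8 — contradiction.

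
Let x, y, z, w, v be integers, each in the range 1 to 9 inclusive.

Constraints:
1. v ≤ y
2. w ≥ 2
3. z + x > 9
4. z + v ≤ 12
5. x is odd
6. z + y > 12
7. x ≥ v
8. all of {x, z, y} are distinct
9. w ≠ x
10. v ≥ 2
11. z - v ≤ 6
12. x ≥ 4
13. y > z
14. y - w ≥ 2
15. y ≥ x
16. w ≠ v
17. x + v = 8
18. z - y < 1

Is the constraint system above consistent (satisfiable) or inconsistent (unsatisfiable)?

Satisfiable

The assignment x = 5, y = 7, z = 6, w = 2, v = 3 works:
  constraint 3 holds since z + x = 11.
  constraint 4 holds since z + v = 9.
The rest check out directly.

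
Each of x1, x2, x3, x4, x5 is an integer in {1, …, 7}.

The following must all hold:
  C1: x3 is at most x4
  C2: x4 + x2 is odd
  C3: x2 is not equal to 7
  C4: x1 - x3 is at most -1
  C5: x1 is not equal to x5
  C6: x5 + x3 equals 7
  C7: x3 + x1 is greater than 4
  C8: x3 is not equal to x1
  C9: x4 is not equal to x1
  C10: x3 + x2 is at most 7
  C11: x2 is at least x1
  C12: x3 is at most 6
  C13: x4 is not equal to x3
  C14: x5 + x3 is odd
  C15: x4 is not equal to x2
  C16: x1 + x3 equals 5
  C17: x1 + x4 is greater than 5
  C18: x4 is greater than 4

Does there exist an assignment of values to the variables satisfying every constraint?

One satisfying assignment is x1 = 2, x2 = 3, x3 = 3, x4 = 6, x5 = 4.
For the less obvious constraints — constraint 4: x1 - x3 = -1; constraint 6: x5 + x3 = 7 — and the others hold by inspection.

Satisfiable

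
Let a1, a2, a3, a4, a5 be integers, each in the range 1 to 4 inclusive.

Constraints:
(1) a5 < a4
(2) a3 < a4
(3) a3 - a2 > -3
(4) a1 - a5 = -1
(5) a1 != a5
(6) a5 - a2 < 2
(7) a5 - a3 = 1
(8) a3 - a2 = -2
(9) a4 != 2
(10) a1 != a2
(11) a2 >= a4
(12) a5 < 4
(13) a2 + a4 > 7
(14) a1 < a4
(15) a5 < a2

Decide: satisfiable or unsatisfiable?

The assignment a1 = 2, a2 = 4, a3 = 2, a4 = 4, a5 = 3 works:
  constraint 3 holds since a3 - a2 = -2.
  constraint 4 holds since a1 - a5 = -1.
The rest check out directly.

Satisfiable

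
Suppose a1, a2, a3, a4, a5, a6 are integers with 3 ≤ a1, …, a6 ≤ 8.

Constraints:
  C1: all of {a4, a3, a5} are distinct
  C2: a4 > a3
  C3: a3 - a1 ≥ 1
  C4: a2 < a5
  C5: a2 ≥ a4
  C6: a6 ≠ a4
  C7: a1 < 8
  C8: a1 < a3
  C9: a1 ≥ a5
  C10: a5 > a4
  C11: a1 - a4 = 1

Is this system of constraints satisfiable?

Unsatisfiable

Constraints 2, 4, 5, 8, and 9 give a2 < a5, a5 ≤ a1, a1 < a3, a3 < a4, a4 ≤ a2. Chaining: a2 < a5 ≤ a1 < a3 < a4 ≤ a2, which forces a2 < a2 — impossible.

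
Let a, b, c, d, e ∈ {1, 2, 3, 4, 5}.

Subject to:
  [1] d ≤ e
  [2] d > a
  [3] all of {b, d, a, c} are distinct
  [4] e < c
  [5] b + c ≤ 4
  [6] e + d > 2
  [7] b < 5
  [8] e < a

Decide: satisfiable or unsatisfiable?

Constraints 1, 2, and 8 give d ≤ e, e < a, a < d. Chaining: d ≤ e < a < d, which forces d < d — impossible.

Unsatisfiable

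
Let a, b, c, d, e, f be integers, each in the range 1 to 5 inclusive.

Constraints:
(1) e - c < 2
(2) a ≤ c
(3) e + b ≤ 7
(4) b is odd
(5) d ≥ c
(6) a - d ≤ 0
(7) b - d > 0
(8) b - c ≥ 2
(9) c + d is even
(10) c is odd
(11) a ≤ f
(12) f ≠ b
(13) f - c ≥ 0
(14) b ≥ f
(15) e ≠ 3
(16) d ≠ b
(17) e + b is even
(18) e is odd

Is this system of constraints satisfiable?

Satisfiable

Setting (a, b, c, d, e, f) = (1, 3, 1, 1, 1, 1) satisfies everything: constraint 1: e - c = 0; constraint 3: e + b = 4; constraint 6: a - d = 0, and the others follow.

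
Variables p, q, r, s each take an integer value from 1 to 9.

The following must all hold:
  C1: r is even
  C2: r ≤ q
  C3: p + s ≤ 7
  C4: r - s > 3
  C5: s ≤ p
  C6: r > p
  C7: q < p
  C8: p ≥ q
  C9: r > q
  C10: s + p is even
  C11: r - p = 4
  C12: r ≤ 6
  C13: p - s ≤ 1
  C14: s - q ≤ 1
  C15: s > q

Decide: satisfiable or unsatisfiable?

Unsatisfiable

Constraints 2, 5, 6, and 15 give q < s, s ≤ p, p < r, r ≤ q. Chaining: q < s ≤ p < r ≤ q, which forces q < q — impossible.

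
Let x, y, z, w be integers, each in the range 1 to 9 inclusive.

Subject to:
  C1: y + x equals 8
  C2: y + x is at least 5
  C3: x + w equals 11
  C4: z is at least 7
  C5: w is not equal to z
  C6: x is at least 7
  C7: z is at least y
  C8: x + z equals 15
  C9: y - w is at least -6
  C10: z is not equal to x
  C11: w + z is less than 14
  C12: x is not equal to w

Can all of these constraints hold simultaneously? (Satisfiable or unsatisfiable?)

Setting (x, y, z, w) = (7, 1, 8, 4) satisfies everything: constraint 1: y + x = 8; constraint 2: y + x = 8, and the others follow.

Satisfiable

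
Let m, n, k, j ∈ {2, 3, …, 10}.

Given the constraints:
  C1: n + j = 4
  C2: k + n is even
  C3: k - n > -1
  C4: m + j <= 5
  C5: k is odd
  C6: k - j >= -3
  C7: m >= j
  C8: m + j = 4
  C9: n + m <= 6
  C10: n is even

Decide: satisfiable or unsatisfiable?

Unsatisfiable

Constraint 5 makes k odd and constraint 10 makes n even, so k + n must be odd. Constraint 2 says k + n is even — contradiction.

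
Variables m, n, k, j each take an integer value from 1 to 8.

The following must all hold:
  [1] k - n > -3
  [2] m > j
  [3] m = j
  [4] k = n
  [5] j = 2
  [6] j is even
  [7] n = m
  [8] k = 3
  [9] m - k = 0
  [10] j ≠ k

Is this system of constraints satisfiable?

Constraint 8 fixes k = 3 and constraint 5 fixes j = 2. Constraints 3, 4, and 7 give k = n = m = j, so k = j. But 3 ≠ 2 — contradiction.

Unsatisfiable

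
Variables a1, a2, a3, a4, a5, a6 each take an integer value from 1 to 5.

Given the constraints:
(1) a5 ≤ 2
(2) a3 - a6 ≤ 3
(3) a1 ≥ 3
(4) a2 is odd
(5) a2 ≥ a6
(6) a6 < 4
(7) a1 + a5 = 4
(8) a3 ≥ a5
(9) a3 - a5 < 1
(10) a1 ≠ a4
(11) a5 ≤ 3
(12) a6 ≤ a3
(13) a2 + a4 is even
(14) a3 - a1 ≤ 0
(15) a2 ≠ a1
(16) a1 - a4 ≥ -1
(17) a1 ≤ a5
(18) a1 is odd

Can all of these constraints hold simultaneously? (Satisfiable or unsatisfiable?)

Unsatisfiable

From constraint 3: a1 ≥ 3. From constraints 1 and 17: a1 ≤ a5 and a5 ≤ 2, so a1 ≤ 2. But 2 < 3, so no value of a1 works.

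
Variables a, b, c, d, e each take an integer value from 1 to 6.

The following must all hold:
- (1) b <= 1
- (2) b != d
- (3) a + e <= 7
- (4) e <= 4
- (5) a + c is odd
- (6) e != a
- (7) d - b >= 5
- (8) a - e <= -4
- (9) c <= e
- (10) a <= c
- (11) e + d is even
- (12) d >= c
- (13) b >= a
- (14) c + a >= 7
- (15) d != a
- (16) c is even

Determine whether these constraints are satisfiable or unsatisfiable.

Unsatisfiable

From constraints 4 and 9: c ≤ e ≤ 4. From constraints 1 and 13: a ≤ b ≤ 1. Hence c + a ≤ 5. But constraint 14 requires c + a ≥ 7, and 7 > 5. Contradiction.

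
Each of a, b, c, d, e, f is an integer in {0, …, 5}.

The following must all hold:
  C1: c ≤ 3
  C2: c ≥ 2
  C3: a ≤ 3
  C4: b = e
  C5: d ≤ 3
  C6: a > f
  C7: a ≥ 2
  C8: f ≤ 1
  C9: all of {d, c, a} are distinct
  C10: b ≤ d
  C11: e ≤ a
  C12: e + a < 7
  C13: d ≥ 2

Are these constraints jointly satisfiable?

Unsatisfiable

Constraints 1, 2, 3, 5, 7, and 13 confine each of d, c, a to the 2 values {2, 3}.
Constraint 9 requires all 3 of them to be distinct, but only 2 values are available — impossible by the pigeonhole principle.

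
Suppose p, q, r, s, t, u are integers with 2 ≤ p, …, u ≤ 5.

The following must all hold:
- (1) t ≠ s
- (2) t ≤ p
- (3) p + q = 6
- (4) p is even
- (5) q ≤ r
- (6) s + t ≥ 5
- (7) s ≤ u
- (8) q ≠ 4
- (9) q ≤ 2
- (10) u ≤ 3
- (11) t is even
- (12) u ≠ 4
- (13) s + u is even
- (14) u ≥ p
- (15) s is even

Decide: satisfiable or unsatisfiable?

Unsatisfiable

From constraints 10 and 14: p ≤ u ≤ 3. From constraint 9: q ≤ 2. Hence p + q ≤ 5. But constraint 3 requires p + q = 6, and 6 > 5. Contradiction.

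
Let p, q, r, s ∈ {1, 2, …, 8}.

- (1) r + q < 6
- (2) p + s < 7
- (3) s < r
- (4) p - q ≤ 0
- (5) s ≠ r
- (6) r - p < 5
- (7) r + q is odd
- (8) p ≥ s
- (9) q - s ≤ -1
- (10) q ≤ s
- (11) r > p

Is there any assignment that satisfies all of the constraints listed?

Unsatisfiable

Constraints 4, 8, and 9 give q < s, s ≤ p, p ≤ q. Chaining: q < s ≤ p ≤ q, which forces q < q — impossible.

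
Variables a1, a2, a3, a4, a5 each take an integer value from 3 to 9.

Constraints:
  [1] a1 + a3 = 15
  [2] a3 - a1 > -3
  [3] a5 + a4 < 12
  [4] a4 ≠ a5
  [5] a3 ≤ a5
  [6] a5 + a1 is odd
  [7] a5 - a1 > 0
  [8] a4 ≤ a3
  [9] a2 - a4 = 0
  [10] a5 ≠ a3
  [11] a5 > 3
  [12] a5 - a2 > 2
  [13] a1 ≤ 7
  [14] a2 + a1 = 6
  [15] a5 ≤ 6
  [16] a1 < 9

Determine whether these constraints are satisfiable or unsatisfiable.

From constraint 13: a1 ≤ 7. From constraints 5 and 15: a3 ≤ a5 ≤ 6. Hence a1 + a3 ≤ 13. But constraint 1 requires a1 + a3 = 15, and 15 > 13. Contradiction.

Unsatisfiable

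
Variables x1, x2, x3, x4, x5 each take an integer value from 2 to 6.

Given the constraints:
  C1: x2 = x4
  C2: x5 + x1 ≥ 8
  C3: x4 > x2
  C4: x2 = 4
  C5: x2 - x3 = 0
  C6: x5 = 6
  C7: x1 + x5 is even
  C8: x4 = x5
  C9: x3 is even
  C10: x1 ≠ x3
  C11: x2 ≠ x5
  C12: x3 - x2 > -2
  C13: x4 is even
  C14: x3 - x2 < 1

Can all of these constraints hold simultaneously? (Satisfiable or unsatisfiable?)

Unsatisfiable

Constraint 4 fixes x2 = 4 and constraint 6 fixes x5 = 6. Constraints 1 and 8 give x2 = x4 = x5, so x2 = x5. But 4 ≠ 6 — contradiction.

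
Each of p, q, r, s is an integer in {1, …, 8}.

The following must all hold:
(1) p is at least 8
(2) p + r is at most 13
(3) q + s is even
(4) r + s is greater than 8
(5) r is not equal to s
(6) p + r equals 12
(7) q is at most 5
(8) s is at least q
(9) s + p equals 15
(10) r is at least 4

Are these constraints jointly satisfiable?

Satisfiable

One satisfying assignment is p = 8, q = 3, r = 4, s = 7.
For the less obvious constraints — constraint 2: p + r = 12; constraint 4: r + s = 11; constraint 6: p + r = 12 — and the others hold by inspection.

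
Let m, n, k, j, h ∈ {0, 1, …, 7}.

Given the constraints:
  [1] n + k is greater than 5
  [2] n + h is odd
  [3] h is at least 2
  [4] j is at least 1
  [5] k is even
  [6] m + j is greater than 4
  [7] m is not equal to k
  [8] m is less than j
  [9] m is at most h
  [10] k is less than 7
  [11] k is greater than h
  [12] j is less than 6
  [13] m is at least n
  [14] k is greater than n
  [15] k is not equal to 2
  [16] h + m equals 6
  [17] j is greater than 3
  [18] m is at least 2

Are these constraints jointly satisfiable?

Setting (m, n, k, j, h) = (2, 1, 6, 5, 4) satisfies everything: constraint 1: n + k = 7; constraint 6: m + j = 7, and the others follow.

Satisfiable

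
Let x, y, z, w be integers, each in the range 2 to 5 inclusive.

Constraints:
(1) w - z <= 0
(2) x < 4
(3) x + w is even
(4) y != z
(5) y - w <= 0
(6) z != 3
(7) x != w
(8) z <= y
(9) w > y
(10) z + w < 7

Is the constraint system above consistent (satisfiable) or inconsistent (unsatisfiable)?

Unsatisfiable

Constraints 1, 8, and 9 give w ≤ z, z ≤ y, y < w. Chaining: w ≤ z ≤ y < w, which forces w < w — impossible.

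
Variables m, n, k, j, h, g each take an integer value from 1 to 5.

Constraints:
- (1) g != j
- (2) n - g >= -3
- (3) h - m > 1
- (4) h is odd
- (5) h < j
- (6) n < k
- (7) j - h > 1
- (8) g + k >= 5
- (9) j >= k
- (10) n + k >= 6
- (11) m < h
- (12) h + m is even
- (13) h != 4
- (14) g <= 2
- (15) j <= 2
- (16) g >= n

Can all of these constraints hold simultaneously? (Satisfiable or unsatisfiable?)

From constraints 14 and 16: n ≤ g ≤ 2. From constraints 9 and 15: k ≤ j ≤ 2. Hence n + k ≤ 4. But constraint 10 requires n + k ≥ 6, and 6 > 4. Contradiction.

Unsatisfiable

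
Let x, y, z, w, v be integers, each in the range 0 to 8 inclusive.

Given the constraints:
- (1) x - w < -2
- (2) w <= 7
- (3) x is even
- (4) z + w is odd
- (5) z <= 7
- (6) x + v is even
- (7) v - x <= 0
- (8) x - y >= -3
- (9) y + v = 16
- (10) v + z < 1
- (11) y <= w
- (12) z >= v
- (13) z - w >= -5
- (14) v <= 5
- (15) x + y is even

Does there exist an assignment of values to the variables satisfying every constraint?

Unsatisfiable

From constraints 2 and 11: y ≤ w ≤ 7. From constraints 5 and 12: v ≤ z ≤ 7. Hence y + v ≤ 14. But constraint 9 requires y + v = 16, and 16 > 14. Contradiction.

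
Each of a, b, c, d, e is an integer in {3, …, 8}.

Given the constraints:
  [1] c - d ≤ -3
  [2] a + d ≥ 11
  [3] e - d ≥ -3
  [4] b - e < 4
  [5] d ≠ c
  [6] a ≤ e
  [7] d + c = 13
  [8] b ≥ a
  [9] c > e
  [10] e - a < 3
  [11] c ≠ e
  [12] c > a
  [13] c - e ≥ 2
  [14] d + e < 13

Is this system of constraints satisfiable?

Unsatisfiable

Constraints 1, 3, and 13 give e − d ≥ -3, d − c ≥ 3, c − e ≥ 2.
Adding all 3 inequalities: the left sides telescope to 0, and the right sides sum to (-3) + 3 + 2 = 2. So 0 ≥ 2, which is false.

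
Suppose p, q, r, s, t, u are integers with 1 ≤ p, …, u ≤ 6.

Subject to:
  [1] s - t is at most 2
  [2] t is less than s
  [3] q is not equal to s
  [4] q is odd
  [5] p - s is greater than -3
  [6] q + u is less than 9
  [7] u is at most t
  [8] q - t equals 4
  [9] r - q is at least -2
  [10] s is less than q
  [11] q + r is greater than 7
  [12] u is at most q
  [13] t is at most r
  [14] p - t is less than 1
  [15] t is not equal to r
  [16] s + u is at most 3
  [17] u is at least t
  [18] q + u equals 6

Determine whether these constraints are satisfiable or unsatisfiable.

Satisfiable

Setting (p, q, r, s, t, u) = (1, 5, 3, 2, 1, 1) satisfies everything: constraint 1: s - t = 1; constraint 5: p - s = -1, and the others follow.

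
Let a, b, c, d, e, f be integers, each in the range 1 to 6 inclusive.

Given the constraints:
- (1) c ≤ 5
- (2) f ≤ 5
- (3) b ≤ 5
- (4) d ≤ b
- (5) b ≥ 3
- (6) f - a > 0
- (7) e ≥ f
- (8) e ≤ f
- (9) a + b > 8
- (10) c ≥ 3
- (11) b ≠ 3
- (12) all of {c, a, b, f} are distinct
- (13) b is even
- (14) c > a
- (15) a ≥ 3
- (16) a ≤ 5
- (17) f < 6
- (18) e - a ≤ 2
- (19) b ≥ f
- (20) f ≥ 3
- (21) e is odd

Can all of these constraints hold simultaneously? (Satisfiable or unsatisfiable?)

Unsatisfiable

Constraints 1, 2, 3, 5, 10, 15, 16, and 20 confine each of c, a, b, f to the 3 values {3, …, 5}.
Constraint 12 requires all 4 of them to be distinct, but only 3 values are available — impossible by the pigeonhole principle.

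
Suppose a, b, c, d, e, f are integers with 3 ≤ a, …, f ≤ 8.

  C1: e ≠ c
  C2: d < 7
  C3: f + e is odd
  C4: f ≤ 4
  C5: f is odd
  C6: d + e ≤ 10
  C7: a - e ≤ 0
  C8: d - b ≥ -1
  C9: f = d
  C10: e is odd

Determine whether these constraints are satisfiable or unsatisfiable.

Unsatisfiable

Constraint 5 makes f odd and constraint 10 makes e odd, so f + e must be even. Constraint 3 says f + e is odd — contradiction.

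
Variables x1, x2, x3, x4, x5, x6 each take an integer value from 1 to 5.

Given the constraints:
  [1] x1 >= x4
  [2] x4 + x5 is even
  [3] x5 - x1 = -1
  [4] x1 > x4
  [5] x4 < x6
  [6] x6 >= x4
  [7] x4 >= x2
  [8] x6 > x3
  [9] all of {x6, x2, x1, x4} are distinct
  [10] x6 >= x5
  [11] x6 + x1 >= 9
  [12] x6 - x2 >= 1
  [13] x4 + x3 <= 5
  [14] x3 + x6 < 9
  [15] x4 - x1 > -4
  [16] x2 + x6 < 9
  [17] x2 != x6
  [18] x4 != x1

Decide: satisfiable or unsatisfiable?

Setting (x1, x2, x3, x4, x5, x6) = (4, 2, 1, 3, 3, 5) satisfies everything: constraint 3: x5 - x1 = -1; constraint 11: x6 + x1 = 9; constraint 12: x6 - x2 = 3, and the others follow.

Satisfiable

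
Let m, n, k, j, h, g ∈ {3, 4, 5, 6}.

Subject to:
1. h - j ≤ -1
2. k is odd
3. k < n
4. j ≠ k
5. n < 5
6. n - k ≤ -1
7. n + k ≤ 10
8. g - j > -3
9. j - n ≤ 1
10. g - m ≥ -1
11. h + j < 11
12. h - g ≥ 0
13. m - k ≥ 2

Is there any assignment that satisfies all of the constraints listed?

Unsatisfiable

Constraints 1, 6, 9, 10, 12, and 13 give g − m ≥ -1, m − k ≥ 2, k − n ≥ 1, n − j ≥ -1, j − h ≥ 1, h − g ≥ 0.
Adding all 6 inequalities: the left sides telescope to 0, and the right sides sum to (-1) + 2 + 1 + (-1) + 1 + 0 = 2. So 0 ≥ 2, which is false.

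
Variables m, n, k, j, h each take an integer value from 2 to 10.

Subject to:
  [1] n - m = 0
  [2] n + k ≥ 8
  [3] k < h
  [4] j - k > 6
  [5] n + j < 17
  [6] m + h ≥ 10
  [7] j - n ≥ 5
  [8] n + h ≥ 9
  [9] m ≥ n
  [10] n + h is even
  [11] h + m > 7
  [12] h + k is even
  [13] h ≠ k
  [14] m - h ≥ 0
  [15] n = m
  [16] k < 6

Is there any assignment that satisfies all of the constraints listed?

Satisfiable

The assignment m = 5, n = 5, k = 3, j = 10, h = 5 works:
  constraint 1 holds since n - m = 0.
  constraint 2 holds since n + k = 8.
The rest check out directly.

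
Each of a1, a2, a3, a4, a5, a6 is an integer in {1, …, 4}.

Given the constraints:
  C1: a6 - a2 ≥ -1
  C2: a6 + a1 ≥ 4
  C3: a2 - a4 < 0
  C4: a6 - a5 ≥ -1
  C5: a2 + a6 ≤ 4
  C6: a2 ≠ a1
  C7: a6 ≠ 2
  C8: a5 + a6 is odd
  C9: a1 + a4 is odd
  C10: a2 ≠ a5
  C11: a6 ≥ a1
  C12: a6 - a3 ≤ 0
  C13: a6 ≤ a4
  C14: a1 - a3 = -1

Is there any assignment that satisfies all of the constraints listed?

The assignment a1 = 3, a2 = 1, a3 = 4, a4 = 4, a5 = 4, a6 = 3 works:
  constraint 1 holds since a6 - a2 = 2.
  constraint 2 holds since a6 + a1 = 6.
The rest check out directly.

Satisfiable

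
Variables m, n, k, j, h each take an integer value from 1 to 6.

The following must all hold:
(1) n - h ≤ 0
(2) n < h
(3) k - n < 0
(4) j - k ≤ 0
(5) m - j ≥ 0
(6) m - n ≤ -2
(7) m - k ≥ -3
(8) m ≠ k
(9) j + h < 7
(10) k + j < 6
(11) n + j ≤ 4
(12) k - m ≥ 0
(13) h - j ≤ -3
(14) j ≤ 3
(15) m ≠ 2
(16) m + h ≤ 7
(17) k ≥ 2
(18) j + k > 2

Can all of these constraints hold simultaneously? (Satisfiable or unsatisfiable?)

Constraints 1, 4, 6, 7, and 13 give n − m ≥ 2, m − k ≥ -3, k − j ≥ 0, j − h ≥ 3, h − n ≥ 0.
Adding all 5 inequalities: the left sides telescope to 0, and the right sides sum to 2 + (-3) + 0 + 3 + 0 = 2. So 0 ≥ 2, which is false.

Unsatisfiable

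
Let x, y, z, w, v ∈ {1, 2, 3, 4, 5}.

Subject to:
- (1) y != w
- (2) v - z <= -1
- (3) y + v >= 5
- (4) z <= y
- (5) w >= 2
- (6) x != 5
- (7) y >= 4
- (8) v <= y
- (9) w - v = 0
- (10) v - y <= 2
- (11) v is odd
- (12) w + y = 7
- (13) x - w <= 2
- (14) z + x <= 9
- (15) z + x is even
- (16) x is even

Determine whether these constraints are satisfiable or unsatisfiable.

Take x = 2, y = 4, z = 4, w = 3, v = 3. Then constraint 2: v - z = -1; constraint 3: y + v = 7; constraint 9: w - v = 0, and every other listed constraint is also met.

Satisfiable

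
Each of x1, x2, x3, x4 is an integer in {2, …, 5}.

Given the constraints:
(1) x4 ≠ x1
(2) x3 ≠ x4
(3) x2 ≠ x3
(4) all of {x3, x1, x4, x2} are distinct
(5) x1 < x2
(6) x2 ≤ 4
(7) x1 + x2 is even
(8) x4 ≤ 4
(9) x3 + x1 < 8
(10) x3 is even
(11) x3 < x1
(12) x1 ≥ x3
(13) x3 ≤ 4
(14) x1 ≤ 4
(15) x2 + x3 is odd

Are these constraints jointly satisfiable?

Unsatisfiable

Constraints 6, 8, 13, and 14 confine each of x3, x1, x4, x2 to the 3 values {2, …, 4} (the domain already gives each ≥ 2).
Constraint 4 requires all 4 of them to be distinct, but only 3 values are available — impossible by the pigeonhole principle.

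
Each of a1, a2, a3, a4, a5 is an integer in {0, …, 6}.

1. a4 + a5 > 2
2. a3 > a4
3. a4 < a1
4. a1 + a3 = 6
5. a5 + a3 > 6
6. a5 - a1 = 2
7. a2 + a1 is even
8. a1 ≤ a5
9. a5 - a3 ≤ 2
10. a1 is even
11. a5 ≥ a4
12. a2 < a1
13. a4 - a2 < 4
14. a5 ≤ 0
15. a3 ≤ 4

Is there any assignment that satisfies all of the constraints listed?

From constraints 8 and 14: a1 ≤ a5 ≤ 0. From constraint 15: a3 ≤ 4. Hence a1 + a3 ≤ 4. But constraint 4 requires a1 + a3 = 6, and 6 > 4. Contradiction.

Unsatisfiable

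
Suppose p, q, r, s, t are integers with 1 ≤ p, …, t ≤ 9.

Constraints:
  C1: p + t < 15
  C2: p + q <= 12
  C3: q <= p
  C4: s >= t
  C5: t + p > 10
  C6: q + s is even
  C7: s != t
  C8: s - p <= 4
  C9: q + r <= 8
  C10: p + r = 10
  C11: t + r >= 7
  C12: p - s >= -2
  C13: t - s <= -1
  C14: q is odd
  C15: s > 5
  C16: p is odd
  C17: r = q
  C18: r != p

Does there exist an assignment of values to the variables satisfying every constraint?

Take p = 7, q = 3, r = 3, s = 9, t = 6. Then constraint 1: p + t = 13; constraint 2: p + q = 10, and every other listed constraint is also met.

Satisfiable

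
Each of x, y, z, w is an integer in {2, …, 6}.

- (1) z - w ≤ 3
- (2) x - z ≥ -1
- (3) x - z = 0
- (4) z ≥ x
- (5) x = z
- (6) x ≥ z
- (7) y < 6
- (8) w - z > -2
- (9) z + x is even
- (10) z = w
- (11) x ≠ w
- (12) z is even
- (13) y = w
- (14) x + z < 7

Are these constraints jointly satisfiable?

From constraints 5 and 10, x = z = w, so x = w. But constraint 11 says x ≠ w. Contradiction.

Unsatisfiable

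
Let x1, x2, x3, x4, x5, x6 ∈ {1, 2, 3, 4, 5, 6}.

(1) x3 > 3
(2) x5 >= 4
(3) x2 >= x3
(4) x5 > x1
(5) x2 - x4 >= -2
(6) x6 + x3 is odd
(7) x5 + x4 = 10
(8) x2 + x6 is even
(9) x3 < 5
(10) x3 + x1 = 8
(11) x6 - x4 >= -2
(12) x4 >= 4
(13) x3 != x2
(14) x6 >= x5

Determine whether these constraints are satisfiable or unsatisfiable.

Satisfiable

Try x1 = 4, x2 = 5, x3 = 4, x4 = 5, x5 = 5, x6 = 5.
Check constraint 5: x2 - x4 = 0; constraint 7: x5 + x4 = 10; constraint 10: x3 + x1 = 8. The remaining constraints are straightforward to verify.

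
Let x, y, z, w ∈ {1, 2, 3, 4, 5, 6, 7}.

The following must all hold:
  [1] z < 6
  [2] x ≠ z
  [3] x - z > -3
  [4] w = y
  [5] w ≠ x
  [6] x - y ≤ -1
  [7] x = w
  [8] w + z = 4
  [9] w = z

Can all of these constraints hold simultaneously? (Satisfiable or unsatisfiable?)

Unsatisfiable

From constraints 7 and 9, x = w = z, so x = z. But constraint 2 says x ≠ z. Contradiction.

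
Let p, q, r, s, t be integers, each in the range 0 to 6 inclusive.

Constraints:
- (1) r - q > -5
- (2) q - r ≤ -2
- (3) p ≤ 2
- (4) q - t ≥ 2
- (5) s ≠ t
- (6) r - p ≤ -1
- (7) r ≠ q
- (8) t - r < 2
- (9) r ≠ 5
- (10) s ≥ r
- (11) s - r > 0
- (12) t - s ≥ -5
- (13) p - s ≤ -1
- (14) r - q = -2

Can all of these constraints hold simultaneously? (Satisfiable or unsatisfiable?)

Unsatisfiable

Constraints 2, 4, 6, 12, and 13 give r − q ≥ 2, q − t ≥ 2, t − s ≥ -5, s − p ≥ 1, p − r ≥ 1.
Adding all 5 inequalities: the left sides telescope to 0, and the right sides sum to 2 + 2 + (-5) + 1 + 1 = 1. So 0 ≥ 1, which is false.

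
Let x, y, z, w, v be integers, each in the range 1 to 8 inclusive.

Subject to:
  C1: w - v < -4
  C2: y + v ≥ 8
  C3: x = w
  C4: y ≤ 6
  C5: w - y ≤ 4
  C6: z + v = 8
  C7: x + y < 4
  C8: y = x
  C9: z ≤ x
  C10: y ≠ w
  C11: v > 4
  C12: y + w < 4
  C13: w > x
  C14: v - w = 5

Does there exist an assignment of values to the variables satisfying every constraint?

Unsatisfiable

From constraints 3 and 8, y = x = w, so y = w. But constraint 10 says y ≠ w. Contradiction.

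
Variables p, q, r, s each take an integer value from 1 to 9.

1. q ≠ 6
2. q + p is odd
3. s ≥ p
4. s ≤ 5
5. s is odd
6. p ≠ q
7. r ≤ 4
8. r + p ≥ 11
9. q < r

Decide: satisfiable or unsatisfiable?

Unsatisfiable

From constraint 7: r ≤ 4. From constraints 3 and 4: p ≤ s ≤ 5. Hence r + p ≤ 9. But constraint 8 requires r + p ≥ 11, and 11 > 9. Contradiction.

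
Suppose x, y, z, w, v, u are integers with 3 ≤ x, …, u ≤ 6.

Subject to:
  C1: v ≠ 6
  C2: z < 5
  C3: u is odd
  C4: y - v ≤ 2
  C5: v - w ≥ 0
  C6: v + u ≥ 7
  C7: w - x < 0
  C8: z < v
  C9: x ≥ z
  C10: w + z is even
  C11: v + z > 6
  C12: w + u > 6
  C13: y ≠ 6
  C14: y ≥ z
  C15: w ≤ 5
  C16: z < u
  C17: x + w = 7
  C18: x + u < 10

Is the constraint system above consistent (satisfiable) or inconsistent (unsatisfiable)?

Satisfiable

Try x = 4, y = 5, z = 3, w = 3, v = 5, u = 5.
Check constraint 4: y - v = 0; constraint 5: v - w = 2. The remaining constraints are straightforward to verify.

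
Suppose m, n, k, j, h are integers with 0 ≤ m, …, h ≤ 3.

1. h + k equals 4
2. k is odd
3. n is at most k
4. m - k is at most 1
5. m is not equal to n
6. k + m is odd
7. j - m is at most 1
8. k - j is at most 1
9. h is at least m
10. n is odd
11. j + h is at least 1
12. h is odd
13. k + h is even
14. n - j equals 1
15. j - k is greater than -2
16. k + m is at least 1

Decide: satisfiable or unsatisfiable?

Setting (m, n, k, j, h) = (0, 1, 1, 0, 3) satisfies everything: constraint 1: h + k = 4; constraint 4: m - k = -1; constraint 7: j - m = 0, and the others follow.

Satisfiable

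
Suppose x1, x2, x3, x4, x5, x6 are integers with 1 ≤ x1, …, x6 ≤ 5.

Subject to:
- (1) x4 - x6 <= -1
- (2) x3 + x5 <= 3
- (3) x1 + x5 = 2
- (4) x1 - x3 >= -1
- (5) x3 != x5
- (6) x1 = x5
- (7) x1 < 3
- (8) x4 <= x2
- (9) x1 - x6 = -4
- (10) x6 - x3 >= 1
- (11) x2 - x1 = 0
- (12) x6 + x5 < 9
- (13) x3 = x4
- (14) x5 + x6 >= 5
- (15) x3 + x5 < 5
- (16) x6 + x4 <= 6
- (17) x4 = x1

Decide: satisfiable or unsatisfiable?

Unsatisfiable

From constraints 6, 13, and 17, x3 = x4 = x1 = x5, so x3 = x5. But constraint 5 says x3 ≠ x5. Contradiction.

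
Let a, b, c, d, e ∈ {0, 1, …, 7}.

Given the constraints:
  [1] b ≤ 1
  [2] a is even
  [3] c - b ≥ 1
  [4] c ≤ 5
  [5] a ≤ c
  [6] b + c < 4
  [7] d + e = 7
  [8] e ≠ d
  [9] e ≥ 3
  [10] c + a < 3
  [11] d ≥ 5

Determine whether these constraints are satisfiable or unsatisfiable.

From constraint 11: d ≥ 5. From constraint 9: e ≥ 3. Hence d + e ≥ 8. But constraint 7 requires d + e = 7, and 7 < 8. Contradiction.

Unsatisfiable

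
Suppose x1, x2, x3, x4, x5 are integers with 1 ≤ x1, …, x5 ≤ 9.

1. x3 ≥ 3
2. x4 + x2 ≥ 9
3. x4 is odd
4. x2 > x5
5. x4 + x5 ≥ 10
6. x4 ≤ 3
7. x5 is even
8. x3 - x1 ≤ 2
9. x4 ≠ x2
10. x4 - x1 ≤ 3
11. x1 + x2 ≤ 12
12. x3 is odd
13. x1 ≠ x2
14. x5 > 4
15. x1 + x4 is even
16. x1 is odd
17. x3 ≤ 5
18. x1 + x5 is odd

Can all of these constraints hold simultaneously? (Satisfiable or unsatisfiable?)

The assignment x1 = 3, x2 = 9, x3 = 3, x4 = 3, x5 = 8 works:
  constraint 2 holds since x4 + x2 = 12.
  constraint 5 holds since x4 + x5 = 11.
  constraint 8 holds since x3 - x1 = 0.
The rest check out directly.

Satisfiable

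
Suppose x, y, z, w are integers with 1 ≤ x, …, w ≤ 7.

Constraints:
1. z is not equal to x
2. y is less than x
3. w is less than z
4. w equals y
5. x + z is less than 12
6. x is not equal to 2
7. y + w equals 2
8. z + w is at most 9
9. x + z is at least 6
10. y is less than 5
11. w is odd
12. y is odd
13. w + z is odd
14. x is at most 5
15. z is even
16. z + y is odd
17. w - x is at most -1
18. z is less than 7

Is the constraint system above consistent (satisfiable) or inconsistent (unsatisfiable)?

One satisfying assignment is x = 3, y = 1, z = 6, w = 1.
For the less obvious constraints — constraint 5: x + z = 9; constraint 7: y + w = 2; constraint 8: z + w = 7 — and the others hold by inspection.

Satisfiable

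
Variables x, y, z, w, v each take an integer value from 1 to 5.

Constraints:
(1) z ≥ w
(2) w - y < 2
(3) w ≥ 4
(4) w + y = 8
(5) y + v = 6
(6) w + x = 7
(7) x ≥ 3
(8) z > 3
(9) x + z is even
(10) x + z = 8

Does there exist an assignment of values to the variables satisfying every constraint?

Take x = 3, y = 4, z = 5, w = 4, v = 2. Then constraint 2: w - y = 0; constraint 4: w + y = 8; constraint 5: y + v = 6, and every other listed constraint is also met.

Satisfiable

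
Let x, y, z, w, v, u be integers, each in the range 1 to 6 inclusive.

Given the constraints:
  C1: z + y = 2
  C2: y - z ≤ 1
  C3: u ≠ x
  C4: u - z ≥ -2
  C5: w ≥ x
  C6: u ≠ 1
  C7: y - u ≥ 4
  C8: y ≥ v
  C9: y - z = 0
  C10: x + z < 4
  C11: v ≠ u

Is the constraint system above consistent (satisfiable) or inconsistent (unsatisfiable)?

Unsatisfiable

Constraints 2, 4, and 7 give u − z ≥ -2, z − y ≥ -1, y − u ≥ 4.
Adding all 3 inequalities: the left sides telescope to 0, and the right sides sum to (-2) + (-1) + 4 = 1. So 0 ≥ 1, which is false.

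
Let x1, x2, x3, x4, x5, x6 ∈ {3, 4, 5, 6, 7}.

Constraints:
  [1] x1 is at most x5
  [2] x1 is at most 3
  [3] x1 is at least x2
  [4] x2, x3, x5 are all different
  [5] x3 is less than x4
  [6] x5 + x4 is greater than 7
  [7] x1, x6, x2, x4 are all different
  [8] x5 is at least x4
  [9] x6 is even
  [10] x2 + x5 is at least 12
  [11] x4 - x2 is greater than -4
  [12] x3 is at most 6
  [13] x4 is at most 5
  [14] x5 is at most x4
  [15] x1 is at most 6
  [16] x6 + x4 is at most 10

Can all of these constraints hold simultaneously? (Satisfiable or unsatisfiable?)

From constraints 3 and 15: x2 ≤ x1 ≤ 6. From constraints 13 and 14: x5 ≤ x4 ≤ 5. Hence x2 + x5 ≤ 11. But constraint 10 requires x2 + x5 ≥ 12, and 12 > 11. Contradiction.

Unsatisfiable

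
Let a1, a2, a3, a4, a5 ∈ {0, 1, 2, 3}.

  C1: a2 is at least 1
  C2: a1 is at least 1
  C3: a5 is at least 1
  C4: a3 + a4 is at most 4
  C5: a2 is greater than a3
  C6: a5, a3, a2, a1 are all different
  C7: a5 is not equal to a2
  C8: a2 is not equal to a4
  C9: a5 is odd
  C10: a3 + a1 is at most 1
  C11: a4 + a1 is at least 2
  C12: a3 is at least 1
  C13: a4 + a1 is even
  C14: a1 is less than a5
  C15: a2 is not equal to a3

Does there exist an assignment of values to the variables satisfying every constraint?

Constraints 1, 2, 3, and 12 confine each of a5, a3, a2, a1 to the 3 values {1, …, 3} (the domain already gives each ≤ 3).
Constraint 6 requires all 4 of them to be distinct, but only 3 values are available — impossible by the pigeonhole principle.

Unsatisfiable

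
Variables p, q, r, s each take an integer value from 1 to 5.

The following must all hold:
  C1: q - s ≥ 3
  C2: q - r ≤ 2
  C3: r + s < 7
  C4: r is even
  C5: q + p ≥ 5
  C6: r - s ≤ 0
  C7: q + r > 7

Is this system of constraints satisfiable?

Constraints 1, 2, and 6 give s − r ≥ 0, r − q ≥ -2, q − s ≥ 3.
Adding all 3 inequalities: the left sides telescope to 0, and the right sides sum to 0 + (-2) + 3 = 1. So 0 ≥ 1, which is false.

Unsatisfiable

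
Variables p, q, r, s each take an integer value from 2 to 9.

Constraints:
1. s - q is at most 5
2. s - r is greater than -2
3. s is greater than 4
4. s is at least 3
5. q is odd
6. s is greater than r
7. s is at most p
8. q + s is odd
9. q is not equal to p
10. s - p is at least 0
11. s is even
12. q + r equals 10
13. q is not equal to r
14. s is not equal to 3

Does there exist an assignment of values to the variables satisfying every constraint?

Try p = 8, q = 3, r = 7, s = 8.
Check constraint 1: s - q = 5; constraint 2: s - r = 1. The remaining constraints are straightforward to verify.

Satisfiable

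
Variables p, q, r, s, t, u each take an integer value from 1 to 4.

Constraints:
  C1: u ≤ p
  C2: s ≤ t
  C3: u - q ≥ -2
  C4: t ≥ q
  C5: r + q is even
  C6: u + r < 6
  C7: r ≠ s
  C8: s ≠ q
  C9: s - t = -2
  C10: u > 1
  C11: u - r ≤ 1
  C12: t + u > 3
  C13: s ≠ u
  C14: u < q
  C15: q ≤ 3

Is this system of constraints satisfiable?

Satisfiable

Setting (p, q, r, s, t, u) = (2, 3, 3, 1, 3, 2) satisfies everything: constraint 3: u - q = -1; constraint 6: u + r = 5, and the others follow.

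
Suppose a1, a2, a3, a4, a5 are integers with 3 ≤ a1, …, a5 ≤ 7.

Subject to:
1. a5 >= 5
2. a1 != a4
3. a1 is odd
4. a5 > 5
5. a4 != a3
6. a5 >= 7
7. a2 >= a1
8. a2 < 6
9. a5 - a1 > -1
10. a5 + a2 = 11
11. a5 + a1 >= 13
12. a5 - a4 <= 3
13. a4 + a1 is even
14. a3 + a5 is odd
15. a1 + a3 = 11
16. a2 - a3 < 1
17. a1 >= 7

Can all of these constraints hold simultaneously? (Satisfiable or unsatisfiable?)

Unsatisfiable

From constraint 1: a5 ≥ 5. From constraints 7 and 17: a2 ≥ a1 ≥ 7. Hence a5 + a2 ≥ 12. But constraint 10 requires a5 + a2 = 11, and 11 < 12. Contradiction.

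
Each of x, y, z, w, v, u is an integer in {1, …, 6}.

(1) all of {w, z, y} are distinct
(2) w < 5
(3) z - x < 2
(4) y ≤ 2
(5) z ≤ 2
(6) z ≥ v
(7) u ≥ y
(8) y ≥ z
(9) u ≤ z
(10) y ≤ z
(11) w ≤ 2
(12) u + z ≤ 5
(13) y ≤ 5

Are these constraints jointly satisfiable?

Unsatisfiable

Constraints 4, 5, and 11 confine each of w, z, y to the 2 values {1, 2} (the domain already gives each ≥ 1).
Constraint 1 requires all 3 of them to be distinct, but only 2 values are available — impossible by the pigeonhole principle.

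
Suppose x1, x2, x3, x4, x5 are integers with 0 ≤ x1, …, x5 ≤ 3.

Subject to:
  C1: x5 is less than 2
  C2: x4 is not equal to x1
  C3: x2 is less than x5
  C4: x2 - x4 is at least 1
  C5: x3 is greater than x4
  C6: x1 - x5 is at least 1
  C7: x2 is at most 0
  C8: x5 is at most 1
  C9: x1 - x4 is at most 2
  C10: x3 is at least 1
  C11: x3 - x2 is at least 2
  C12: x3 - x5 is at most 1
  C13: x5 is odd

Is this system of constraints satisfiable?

Unsatisfiable

Constraints 4, 6, 9, 11, and 12 give x1 − x5 ≥ 1, x5 − x3 ≥ -1, x3 − x2 ≥ 2, x2 − x4 ≥ 1, x4 − x1 ≥ -2.
Adding all 5 inequalities: the left sides telescope to 0, and the right sides sum to 1 + (-1) + 2 + 1 + (-2) = 1. So 0 ≥ 1, which is false.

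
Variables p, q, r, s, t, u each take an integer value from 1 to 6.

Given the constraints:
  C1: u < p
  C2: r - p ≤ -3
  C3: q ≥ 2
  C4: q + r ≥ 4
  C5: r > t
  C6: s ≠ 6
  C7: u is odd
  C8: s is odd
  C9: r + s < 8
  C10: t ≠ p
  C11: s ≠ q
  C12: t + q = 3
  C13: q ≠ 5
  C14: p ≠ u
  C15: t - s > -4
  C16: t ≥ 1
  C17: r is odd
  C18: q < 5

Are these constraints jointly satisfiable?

The assignment p = 6, q = 2, r = 3, s = 3, t = 1, u = 5 works:
  constraint 2 holds since r - p = -3.
  constraint 4 holds since q + r = 5.
The rest check out directly.

Satisfiable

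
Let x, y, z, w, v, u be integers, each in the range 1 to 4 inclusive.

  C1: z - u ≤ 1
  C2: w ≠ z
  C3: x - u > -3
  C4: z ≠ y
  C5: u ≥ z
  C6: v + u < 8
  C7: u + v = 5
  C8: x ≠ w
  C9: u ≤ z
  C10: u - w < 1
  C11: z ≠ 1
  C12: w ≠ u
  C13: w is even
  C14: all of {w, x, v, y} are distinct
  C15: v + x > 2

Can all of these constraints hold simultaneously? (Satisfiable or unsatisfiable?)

Take x = 2, y = 1, z = 2, w = 4, v = 3, u = 2. Then constraint 1: z - u = 0; constraint 3: x - u = 0; constraint 6: v + u = 5, and every other listed constraint is also met.

Satisfiable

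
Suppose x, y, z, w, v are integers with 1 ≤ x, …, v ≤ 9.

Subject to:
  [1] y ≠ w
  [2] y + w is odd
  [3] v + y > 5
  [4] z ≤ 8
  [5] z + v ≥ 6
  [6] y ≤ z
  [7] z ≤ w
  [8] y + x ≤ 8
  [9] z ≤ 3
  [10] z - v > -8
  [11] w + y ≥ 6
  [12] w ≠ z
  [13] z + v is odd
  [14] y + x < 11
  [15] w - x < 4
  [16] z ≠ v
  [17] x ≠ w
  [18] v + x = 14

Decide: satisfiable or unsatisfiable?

The assignment x = 7, y = 1, z = 2, w = 8, v = 7 works:
  constraint 3 holds since v + y = 8.
  constraint 5 holds since z + v = 9.
The rest check out directly.

Satisfiable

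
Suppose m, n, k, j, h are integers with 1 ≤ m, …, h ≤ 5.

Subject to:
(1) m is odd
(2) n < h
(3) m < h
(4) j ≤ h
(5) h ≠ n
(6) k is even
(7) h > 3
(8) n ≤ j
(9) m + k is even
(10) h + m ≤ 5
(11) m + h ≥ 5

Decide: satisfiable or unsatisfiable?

Unsatisfiable

Constraint 1 makes m odd and constraint 6 makes k even, so m + k must be odd. Constraint 9 says m + k is even — contradiction.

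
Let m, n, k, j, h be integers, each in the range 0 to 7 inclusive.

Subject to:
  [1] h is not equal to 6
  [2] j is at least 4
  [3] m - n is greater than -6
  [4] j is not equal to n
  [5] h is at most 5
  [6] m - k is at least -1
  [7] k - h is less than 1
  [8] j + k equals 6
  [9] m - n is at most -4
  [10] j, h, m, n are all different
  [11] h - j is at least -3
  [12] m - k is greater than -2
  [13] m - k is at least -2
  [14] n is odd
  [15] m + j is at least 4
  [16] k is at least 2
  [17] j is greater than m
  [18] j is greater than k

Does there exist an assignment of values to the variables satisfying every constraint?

Try m = 3, n = 7, k = 2, j = 4, h = 2.
Check constraint 3: m - n = -4; constraint 6: m - k = 1; constraint 7: k - h = 0. The remaining constraints are straightforward to verify.

Satisfiable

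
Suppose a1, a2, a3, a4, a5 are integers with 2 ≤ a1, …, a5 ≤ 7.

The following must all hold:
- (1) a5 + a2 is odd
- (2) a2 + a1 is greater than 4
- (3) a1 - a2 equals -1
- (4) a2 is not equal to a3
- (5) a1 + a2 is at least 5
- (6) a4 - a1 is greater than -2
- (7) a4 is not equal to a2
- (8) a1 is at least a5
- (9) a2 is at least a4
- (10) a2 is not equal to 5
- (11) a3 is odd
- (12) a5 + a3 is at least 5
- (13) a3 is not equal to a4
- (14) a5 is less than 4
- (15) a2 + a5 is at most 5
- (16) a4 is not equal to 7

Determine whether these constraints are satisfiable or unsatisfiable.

One satisfying assignment is a1 = 2, a2 = 3, a3 = 5, a4 = 2, a5 = 2.
For the less obvious constraints — constraint 2: a2 + a1 = 5; constraint 3: a1 - a2 = -1 — and the others hold by inspection.

Satisfiable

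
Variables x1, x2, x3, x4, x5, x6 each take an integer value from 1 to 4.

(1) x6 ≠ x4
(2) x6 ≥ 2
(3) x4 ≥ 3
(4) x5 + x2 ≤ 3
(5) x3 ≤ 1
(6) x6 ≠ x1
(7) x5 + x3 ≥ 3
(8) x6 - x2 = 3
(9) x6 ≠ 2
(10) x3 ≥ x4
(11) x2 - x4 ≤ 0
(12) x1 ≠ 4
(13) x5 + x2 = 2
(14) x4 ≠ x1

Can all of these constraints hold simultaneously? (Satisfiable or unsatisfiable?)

From constraint 3: x4 ≥ 3. From constraints 5 and 10: x4 ≤ x3 and x3 ≤ 1, so x4 ≤ 1. But 1 < 3, so no value of x4 works.

Unsatisfiable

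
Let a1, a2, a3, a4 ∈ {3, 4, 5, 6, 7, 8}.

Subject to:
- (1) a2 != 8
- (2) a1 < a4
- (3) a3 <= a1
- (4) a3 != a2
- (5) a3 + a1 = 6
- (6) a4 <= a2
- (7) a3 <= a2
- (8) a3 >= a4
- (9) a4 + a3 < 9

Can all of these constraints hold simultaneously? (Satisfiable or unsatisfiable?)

Unsatisfiable

Constraints 2, 3, and 8 give a4 ≤ a3, a3 ≤ a1, a1 < a4. Chaining: a4 ≤ a3 ≤ a1 < a4, which forces a4 < a4 — impossible.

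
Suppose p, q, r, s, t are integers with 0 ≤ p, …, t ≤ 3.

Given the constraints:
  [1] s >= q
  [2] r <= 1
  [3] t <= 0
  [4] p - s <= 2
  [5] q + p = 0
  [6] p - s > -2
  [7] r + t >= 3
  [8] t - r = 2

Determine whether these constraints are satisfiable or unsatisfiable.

From constraint 2: r ≤ 1. From constraint 3: t ≤ 0. Hence r + t ≤ 1. But constraint 7 requires r + t ≥ 3, and 3 > 1. Contradiction.

Unsatisfiable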